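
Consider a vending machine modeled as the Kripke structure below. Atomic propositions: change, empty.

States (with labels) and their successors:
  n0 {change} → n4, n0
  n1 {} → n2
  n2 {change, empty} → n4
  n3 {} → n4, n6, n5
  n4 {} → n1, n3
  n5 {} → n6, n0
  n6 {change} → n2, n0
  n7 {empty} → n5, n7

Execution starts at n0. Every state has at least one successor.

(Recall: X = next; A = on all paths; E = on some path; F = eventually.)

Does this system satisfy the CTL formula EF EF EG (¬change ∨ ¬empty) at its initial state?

States satisfying EF EG (¬change ∨ ¬empty): {n0, n1, n2, n3, n4, n5, n6, n7}.
States satisfying EF EF EG (¬change ∨ ¬empty): {n0, n1, n2, n3, n4, n5, n6, n7}.
Some path from n0 reaches a state where EF EG (¬change ∨ ¬empty) holds.
n0 ∈ Sat(EF EF EG (¬change ∨ ¬empty)).

Satisfied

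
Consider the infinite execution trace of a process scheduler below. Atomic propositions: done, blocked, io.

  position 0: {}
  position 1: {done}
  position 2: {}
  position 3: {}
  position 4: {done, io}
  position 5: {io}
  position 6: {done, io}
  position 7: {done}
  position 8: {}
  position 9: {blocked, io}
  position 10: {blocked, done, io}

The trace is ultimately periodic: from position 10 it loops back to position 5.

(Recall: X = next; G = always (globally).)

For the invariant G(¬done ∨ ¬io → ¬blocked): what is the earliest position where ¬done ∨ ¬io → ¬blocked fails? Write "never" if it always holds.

9

Check ¬done ∨ ¬io → ¬blocked at each position in order: 0 ✓, 1 ✓, 2 ✓, 3 ✓, 4 ✓, 5 ✓, 6 ✓, 7 ✓, 8 ✓.
At position 9 the labels are {blocked, io}, so ¬done ∨ ¬io → ¬blocked is false there. This is the first violation.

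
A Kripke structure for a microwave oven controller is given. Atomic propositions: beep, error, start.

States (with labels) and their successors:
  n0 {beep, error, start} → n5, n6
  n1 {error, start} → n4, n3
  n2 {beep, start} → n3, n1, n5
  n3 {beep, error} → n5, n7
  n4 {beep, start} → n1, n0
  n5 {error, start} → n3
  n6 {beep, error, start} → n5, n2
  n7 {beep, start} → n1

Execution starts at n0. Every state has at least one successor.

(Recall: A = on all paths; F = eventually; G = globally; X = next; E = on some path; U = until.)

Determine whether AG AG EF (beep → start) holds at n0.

States satisfying AG EF (beep → start): {n0, n1, n2, n3, n4, n5, n6, n7}.
States satisfying AG AG EF (beep → start): {n0, n1, n2, n3, n4, n5, n6, n7}.
Every state reachable from n0 satisfies AG EF (beep → start).
n0 ∈ Sat(AG AG EF (beep → start)).

Holds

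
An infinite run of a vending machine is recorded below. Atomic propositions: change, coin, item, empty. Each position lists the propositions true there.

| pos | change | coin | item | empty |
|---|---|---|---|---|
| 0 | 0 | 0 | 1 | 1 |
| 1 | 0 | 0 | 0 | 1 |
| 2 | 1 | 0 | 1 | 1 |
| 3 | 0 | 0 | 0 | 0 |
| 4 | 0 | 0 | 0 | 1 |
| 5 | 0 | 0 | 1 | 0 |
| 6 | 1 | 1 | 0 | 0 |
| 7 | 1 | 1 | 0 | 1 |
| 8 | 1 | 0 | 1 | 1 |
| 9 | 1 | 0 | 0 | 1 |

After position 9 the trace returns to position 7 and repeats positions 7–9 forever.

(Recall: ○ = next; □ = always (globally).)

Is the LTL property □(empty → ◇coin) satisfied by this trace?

empty → ◇coin holds at every position 0..9, and those are all positions ever visited, so □(empty → ◇coin) holds.
Positions where empty holds: 0, 1, 2, 4, 7, 8, 9.
Check ◇coin at each: 0→ok, 1→ok, 2→ok, 4→ok, 7→ok, 8→ok, 9→ok.

Holds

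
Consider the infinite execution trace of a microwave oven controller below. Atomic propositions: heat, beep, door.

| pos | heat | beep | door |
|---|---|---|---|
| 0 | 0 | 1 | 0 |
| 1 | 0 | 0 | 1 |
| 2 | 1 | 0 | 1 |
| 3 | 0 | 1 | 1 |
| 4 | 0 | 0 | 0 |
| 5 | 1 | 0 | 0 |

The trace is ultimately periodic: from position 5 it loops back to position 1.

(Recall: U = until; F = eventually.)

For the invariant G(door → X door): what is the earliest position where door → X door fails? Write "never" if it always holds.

Check door → X door at each position in order: 0 ✓, 1 ✓, 2 ✓.
At position 3 the labels are {beep, door} and the next position 4 has {}, so door → X door is false there. This is the first violation.

3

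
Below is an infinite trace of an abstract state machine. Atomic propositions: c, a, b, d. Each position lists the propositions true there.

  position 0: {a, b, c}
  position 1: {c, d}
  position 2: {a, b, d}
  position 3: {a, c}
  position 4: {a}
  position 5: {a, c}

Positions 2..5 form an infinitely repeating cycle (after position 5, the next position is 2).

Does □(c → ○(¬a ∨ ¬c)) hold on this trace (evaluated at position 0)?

Yes

c → ○(¬a ∨ ¬c) holds at every position 0..5, and those are all positions ever visited, so □(c → ○(¬a ∨ ¬c)) holds.
Positions where c holds: 0, 1, 3, 5.
Check ○(¬a ∨ ¬c) at each: 0→ok, 1→ok, 3→ok, 5→ok.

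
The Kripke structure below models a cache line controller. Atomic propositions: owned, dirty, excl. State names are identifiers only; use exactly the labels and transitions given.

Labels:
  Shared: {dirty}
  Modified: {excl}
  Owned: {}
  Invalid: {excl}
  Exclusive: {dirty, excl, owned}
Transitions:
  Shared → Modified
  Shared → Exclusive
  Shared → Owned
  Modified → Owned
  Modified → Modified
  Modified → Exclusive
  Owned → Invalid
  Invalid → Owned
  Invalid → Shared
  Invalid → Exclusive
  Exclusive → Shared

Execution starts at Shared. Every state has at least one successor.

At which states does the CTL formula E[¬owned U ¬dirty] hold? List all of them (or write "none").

States satisfying ¬owned: {Shared, Modified, Owned, Invalid}.
States satisfying ¬dirty: {Modified, Owned, Invalid}.
States satisfying E[¬owned U ¬dirty]: {Shared, Modified, Owned, Invalid}.

{Shared, Modified, Owned, Invalid}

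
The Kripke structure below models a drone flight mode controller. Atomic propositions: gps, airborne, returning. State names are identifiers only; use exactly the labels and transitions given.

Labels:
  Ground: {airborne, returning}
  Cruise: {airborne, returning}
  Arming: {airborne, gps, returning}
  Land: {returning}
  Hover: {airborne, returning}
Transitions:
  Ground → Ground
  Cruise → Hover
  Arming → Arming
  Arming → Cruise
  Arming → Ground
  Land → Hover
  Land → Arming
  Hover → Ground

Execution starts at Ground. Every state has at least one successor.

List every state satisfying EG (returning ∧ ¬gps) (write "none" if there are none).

{Ground, Cruise, Land, Hover}

States satisfying returning ∧ ¬gps: {Ground, Cruise, Land, Hover}.
States satisfying EG (returning ∧ ¬gps): {Ground, Cruise, Land, Hover}.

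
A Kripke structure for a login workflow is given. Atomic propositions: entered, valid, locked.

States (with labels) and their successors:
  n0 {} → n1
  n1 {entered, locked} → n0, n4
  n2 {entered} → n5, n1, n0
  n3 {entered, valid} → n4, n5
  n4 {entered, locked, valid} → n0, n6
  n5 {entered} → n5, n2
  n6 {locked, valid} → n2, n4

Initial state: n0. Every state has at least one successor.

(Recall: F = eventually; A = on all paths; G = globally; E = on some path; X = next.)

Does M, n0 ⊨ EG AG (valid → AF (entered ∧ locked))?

States satisfying AG (valid → AF (entered ∧ locked)): ∅.
States satisfying EG AG (valid → AF (entered ∧ locked)): ∅.
No suitable path/successor from n0 witnesses the formula.
n0 ∉ Sat(EG AG (valid → AF (entered ∧ locked))).

No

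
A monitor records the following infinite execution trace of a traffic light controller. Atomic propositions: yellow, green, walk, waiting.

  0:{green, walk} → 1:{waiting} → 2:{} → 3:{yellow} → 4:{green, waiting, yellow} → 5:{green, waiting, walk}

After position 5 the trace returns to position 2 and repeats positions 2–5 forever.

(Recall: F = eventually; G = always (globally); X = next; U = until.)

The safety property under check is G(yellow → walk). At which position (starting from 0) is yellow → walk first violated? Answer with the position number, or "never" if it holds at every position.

3

Check yellow → walk at each position in order: 0 ✓, 1 ✓, 2 ✓.
At position 3 the labels are {yellow}, so yellow → walk is false there. This is the first violation.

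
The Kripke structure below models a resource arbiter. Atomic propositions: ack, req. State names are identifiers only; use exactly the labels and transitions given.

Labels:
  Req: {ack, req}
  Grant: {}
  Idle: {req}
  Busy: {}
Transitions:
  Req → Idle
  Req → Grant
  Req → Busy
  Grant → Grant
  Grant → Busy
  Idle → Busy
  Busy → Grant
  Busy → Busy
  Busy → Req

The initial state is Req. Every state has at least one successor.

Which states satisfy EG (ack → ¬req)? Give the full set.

{Grant, Idle, Busy}

States satisfying ack → ¬req: {Grant, Idle, Busy}.
States satisfying EG (ack → ¬req): {Grant, Idle, Busy}.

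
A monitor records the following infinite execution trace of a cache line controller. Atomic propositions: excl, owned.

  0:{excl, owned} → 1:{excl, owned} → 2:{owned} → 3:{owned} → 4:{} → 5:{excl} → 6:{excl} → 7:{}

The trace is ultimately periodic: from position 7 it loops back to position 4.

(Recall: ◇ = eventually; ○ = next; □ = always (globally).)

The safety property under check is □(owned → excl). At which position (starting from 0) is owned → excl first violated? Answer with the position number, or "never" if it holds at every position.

Check owned → excl at each position in order: 0 ✓, 1 ✓.
At position 2 the labels are {owned}, so owned → excl is false there. This is the first violation.

2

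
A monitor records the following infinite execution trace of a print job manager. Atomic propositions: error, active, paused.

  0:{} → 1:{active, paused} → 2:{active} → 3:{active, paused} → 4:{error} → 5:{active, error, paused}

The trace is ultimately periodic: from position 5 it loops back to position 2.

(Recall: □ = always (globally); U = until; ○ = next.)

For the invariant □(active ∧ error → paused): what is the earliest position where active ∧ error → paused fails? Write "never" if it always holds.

never

active ∧ error → paused holds at every position 0..5, and those are all the positions the trace ever visits, so the invariant □(active ∧ error → paused) is never violated.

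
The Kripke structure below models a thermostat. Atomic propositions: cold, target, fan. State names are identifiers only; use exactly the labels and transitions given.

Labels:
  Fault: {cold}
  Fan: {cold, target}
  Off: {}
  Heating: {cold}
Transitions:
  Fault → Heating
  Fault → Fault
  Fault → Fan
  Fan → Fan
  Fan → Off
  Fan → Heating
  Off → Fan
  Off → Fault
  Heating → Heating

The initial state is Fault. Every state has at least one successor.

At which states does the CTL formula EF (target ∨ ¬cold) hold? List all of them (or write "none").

{Fault, Fan, Off}

States satisfying target ∨ ¬cold: {Fan, Off}.
States satisfying EF (target ∨ ¬cold): {Fault, Fan, Off}.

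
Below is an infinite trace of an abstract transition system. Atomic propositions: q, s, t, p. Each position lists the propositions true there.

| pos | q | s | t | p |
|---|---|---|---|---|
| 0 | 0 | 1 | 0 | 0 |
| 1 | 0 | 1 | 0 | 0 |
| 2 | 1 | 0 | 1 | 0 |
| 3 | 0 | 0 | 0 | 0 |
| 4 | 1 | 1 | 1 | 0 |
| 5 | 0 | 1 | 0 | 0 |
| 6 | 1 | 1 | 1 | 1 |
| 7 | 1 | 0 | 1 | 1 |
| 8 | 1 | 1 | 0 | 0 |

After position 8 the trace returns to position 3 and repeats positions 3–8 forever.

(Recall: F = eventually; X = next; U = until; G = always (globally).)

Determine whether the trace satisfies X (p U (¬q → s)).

The position after 0 is 1; p U (¬q → s) is true there.

Holds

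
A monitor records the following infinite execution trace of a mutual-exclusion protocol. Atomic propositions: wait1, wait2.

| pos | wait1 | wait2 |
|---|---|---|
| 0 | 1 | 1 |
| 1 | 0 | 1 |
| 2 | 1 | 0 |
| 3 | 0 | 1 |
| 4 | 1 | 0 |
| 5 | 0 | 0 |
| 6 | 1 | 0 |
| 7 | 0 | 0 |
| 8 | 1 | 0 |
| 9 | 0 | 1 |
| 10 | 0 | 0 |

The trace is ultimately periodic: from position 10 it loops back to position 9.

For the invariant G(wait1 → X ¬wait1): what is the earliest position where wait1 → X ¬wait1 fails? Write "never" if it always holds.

wait1 → X ¬wait1 holds at every position 0..10, and those are all the positions the trace ever visits, so the invariant G(wait1 → X ¬wait1) is never violated.

never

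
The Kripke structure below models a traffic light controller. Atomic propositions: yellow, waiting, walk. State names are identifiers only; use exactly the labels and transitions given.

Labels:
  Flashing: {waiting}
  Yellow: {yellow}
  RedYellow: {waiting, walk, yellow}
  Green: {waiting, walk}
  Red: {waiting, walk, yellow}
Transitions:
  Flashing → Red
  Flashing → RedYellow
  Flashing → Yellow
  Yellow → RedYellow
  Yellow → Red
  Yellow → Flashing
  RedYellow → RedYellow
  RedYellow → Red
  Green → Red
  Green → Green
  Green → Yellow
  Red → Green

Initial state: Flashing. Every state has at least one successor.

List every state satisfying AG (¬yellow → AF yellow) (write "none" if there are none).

none

States satisfying ¬yellow → AF yellow: {Flashing, Yellow, RedYellow, Red}.
States satisfying AG (¬yellow → AF yellow): ∅.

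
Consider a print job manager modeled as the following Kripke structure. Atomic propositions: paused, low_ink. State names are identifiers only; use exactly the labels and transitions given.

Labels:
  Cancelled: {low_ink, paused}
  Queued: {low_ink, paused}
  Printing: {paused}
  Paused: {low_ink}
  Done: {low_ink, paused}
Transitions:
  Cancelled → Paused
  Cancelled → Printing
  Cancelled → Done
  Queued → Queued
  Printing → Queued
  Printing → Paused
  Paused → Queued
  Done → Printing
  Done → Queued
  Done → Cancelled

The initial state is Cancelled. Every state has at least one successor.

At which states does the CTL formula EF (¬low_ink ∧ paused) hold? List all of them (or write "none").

{Cancelled, Printing, Done}

States satisfying ¬low_ink ∧ paused: {Printing}.
States satisfying EF (¬low_ink ∧ paused): {Cancelled, Printing, Done}.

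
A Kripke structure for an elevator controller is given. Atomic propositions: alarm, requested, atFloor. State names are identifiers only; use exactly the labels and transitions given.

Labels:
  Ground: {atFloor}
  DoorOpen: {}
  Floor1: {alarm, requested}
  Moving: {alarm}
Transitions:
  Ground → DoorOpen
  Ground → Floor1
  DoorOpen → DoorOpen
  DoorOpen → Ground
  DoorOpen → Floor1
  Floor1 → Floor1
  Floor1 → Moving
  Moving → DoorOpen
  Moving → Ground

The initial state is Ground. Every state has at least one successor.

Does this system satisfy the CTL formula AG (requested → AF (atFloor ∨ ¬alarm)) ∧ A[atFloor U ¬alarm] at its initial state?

Violated

States satisfying requested → AF (atFloor ∨ ¬alarm): {Ground, DoorOpen, Moving}.
States satisfying AG (requested → AF (atFloor ∨ ¬alarm)): ∅.
States satisfying atFloor: {Ground}.
States satisfying ¬alarm: {Ground, DoorOpen}.
States satisfying A[atFloor U ¬alarm]: {Ground, DoorOpen}.
States satisfying AG (requested → AF (atFloor ∨ ¬alarm)) ∧ A[atFloor U ¬alarm]: ∅.
Ground ∉ Sat(AG (requested → AF (atFloor ∨ ¬alarm)) ∧ A[atFloor U ¬alarm]).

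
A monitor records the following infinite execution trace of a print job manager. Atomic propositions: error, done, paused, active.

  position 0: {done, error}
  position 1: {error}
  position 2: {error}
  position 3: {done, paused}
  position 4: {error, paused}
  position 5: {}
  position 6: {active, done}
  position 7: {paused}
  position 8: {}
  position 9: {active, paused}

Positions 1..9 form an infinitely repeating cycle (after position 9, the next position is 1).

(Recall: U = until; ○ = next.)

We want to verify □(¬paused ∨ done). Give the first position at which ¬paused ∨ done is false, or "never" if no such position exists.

4

Check ¬paused ∨ done at each position in order: 0 ✓, 1 ✓, 2 ✓, 3 ✓.
At position 4 the labels are {error, paused}, so ¬paused ∨ done is false there. This is the first violation.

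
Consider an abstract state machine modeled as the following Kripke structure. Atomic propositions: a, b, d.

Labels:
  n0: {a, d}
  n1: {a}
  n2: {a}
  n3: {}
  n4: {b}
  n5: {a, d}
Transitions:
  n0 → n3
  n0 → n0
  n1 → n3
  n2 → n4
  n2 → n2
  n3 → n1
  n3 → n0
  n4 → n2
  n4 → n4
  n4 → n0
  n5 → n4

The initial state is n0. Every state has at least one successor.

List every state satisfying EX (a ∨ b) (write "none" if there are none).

{n0, n2, n3, n4, n5}

States satisfying a ∨ b: {n0, n1, n2, n4, n5}.
States satisfying EX (a ∨ b): {n0, n2, n3, n4, n5}.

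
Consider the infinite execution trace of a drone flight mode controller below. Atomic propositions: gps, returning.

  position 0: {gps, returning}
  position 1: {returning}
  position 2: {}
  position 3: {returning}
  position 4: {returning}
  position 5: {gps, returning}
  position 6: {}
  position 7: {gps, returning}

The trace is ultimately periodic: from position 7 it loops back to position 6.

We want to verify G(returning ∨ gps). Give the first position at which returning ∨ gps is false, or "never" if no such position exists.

Check returning ∨ gps at each position in order: 0 ✓, 1 ✓.
At position 2 the labels are {}, so returning ∨ gps is false there. This is the first violation.

2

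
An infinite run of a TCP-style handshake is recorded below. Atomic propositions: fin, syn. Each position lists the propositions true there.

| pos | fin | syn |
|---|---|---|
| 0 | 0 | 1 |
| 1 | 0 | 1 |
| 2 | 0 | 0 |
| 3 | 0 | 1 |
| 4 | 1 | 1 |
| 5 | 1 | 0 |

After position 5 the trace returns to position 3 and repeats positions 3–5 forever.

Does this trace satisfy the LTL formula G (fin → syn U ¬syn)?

Yes

fin → syn U ¬syn holds at every position 0..5, and those are all positions ever visited, so G (fin → syn U ¬syn) holds.
Positions where fin holds: 4, 5.
Check syn U ¬syn at each: 4→ok, 5→ok.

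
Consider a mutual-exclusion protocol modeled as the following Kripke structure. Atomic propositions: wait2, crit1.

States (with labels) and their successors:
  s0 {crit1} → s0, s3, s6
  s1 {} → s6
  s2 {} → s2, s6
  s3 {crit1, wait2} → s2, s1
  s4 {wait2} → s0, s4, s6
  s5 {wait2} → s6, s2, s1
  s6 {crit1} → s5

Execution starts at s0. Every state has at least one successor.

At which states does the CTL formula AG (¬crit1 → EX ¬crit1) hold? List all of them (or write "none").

none

States satisfying ¬crit1 → EX ¬crit1: {s0, s2, s3, s4, s5, s6}.
States satisfying AG (¬crit1 → EX ¬crit1): ∅.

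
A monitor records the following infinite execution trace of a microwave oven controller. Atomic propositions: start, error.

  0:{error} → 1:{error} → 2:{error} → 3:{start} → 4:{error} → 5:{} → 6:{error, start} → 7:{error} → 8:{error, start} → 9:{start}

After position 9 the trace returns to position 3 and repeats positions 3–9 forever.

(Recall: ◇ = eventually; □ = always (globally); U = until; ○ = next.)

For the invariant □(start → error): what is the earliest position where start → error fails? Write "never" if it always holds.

Check start → error at each position in order: 0 ✓, 1 ✓, 2 ✓.
At position 3 the labels are {start}, so start → error is false there. This is the first violation.

3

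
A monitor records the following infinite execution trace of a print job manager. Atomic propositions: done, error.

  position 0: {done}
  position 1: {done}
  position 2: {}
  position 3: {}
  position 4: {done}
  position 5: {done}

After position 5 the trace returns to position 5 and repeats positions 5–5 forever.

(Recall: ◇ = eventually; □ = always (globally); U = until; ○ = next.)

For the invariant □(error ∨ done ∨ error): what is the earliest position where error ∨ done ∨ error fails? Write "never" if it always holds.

2

Check error ∨ done ∨ error at each position in order: 0 ✓, 1 ✓.
At position 2 the labels are {}, so error ∨ done ∨ error is false there. This is the first violation.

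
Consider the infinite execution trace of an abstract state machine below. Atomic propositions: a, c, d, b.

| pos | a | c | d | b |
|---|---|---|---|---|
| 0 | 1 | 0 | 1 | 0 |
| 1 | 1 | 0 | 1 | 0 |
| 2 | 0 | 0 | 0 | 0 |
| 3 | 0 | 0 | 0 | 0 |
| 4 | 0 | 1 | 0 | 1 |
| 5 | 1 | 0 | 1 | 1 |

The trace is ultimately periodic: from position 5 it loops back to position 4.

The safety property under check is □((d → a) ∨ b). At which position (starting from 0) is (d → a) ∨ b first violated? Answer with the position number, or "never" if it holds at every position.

never

(d → a) ∨ b holds at every position 0..5, and those are all the positions the trace ever visits, so the invariant □((d → a) ∨ b) is never violated.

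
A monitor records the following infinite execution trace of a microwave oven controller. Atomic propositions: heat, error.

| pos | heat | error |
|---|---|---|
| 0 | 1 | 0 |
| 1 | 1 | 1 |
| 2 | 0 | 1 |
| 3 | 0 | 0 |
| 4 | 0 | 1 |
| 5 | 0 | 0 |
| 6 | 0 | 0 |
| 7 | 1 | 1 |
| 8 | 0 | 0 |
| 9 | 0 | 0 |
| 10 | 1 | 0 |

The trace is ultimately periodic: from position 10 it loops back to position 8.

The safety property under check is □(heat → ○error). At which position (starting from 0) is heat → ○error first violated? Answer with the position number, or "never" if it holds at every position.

Check heat → ○error at each position in order: 0 ✓, 1 ✓, 2 ✓, 3 ✓, 4 ✓, 5 ✓, 6 ✓.
At position 7 the labels are {error, heat} and the next position 8 has {}, so heat → ○error is false there. This is the first violation.

7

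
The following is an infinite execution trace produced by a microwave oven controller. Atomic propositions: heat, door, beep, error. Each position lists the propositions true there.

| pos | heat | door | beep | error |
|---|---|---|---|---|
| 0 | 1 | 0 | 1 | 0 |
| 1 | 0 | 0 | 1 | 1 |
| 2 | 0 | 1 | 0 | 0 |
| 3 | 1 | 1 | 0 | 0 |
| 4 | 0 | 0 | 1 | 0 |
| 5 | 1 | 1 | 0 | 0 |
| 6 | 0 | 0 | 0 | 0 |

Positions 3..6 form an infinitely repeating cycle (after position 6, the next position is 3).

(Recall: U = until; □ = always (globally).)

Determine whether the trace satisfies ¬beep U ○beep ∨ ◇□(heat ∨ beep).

Holds

Walking from position 0: ○beep first holds at position 0, and ¬beep holds at every earlier position along the way, so ¬beep U ○beep holds.
□(heat ∨ beep) is false at every position 0..6, so it never becomes true and ◇□(heat ∨ beep) fails.
At position 0: ¬beep U ○beep is true; ◇□(heat ∨ beep) is false; so ¬beep U ○beep ∨ ◇□(heat ∨ beep) is true.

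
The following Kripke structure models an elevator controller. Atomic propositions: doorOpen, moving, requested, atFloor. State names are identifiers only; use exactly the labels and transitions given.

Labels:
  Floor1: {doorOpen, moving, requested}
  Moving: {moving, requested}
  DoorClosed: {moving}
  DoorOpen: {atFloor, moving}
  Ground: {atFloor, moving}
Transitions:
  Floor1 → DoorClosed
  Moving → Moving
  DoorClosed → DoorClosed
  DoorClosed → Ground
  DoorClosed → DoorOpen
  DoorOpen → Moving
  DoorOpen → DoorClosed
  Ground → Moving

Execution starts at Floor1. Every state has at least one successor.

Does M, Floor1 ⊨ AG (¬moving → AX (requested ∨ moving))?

States satisfying ¬moving → AX (requested ∨ moving): {Floor1, Moving, DoorClosed, DoorOpen, Ground}.
States satisfying AG (¬moving → AX (requested ∨ moving)): {Floor1, Moving, DoorClosed, DoorOpen, Ground}.
Every state reachable from Floor1 satisfies ¬moving → AX (requested ∨ moving).
Floor1 ∈ Sat(AG (¬moving → AX (requested ∨ moving))).

Holds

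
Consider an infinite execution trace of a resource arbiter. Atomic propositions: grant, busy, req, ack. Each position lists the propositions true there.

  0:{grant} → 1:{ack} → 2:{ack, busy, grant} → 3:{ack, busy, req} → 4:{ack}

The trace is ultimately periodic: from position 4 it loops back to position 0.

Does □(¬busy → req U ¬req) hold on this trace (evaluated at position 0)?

Satisfied

¬busy → req U ¬req holds at every position 0..4, and those are all positions ever visited, so □(¬busy → req U ¬req) holds.
Positions where ¬busy holds: 0, 1, 4.
Check req U ¬req at each: 0→ok, 1→ok, 4→ok.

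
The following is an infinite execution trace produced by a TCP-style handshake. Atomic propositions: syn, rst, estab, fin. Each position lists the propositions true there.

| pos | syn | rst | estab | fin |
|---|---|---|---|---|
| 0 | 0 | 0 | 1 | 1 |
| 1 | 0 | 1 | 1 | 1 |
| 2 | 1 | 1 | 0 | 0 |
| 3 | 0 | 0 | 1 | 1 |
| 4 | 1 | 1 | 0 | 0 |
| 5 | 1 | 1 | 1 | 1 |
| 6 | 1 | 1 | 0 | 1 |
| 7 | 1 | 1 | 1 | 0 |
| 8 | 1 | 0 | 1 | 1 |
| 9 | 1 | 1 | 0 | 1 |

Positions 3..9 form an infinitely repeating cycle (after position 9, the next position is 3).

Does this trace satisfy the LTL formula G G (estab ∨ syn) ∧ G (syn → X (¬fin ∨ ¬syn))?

No

G (estab ∨ syn) holds at every position 0..9, and those are all positions ever visited, so G G (estab ∨ syn) holds.
syn → X (¬fin ∨ ¬syn) must hold at every position from 0 onward. It fails at position 4, so G (syn → X (¬fin ∨ ¬syn)) is false.
Positions where syn holds: 2, 4, 5, 6, 7, 8, 9.
Check X (¬fin ∨ ¬syn) at each: 2→ok, 4→fails, 5→fails, 6→ok, 7→fails, 8→fails, 9→ok.
At position 0: G G (estab ∨ syn) is true; G (syn → X (¬fin ∨ ¬syn)) is false; so G G (estab ∨ syn) ∧ G (syn → X (¬fin ∨ ¬syn)) is false.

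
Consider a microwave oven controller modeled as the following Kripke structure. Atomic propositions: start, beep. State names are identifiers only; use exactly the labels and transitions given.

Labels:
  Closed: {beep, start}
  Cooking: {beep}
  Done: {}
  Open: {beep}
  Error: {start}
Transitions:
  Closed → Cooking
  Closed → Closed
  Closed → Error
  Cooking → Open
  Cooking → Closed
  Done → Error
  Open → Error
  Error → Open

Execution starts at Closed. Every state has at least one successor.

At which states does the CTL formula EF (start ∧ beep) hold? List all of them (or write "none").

States satisfying start ∧ beep: {Closed}.
States satisfying EF (start ∧ beep): {Closed, Cooking}.

{Closed, Cooking}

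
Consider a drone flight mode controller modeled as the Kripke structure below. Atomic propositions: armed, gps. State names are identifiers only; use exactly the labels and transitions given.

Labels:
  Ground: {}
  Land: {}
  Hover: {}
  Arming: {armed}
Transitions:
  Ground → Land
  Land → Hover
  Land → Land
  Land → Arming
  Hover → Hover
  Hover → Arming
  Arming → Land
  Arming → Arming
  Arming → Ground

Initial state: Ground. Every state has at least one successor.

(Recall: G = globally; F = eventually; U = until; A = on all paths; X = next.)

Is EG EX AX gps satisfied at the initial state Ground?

States satisfying EX AX gps: ∅.
States satisfying EG EX AX gps: ∅.
No suitable path/successor from Ground witnesses the formula.
Ground ∉ Sat(EG EX AX gps).

No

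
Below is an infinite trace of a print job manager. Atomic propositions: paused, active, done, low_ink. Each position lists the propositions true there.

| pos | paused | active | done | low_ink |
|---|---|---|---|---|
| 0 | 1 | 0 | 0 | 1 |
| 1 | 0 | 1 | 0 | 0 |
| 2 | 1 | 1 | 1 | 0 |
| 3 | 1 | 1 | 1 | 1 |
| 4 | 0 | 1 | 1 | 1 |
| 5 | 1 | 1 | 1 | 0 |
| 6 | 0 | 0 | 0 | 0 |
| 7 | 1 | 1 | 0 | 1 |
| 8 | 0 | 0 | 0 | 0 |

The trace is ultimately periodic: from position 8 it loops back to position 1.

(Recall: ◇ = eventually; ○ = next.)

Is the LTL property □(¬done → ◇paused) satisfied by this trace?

¬done → ◇paused holds at every position 0..8, and those are all positions ever visited, so □(¬done → ◇paused) holds.
Positions where ¬done holds: 0, 1, 6, 7, 8.
Check ◇paused at each: 0→ok, 1→ok, 6→ok, 7→ok, 8→ok.

Satisfied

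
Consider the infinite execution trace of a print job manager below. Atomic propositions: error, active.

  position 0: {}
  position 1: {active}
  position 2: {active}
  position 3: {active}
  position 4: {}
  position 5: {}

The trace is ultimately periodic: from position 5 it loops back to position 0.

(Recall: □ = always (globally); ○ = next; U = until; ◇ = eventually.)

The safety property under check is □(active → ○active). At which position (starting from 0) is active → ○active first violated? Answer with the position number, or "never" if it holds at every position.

Check active → ○active at each position in order: 0 ✓, 1 ✓, 2 ✓.
At position 3 the labels are {active} and the next position 4 has {}, so active → ○active is false there. This is the first violation.

3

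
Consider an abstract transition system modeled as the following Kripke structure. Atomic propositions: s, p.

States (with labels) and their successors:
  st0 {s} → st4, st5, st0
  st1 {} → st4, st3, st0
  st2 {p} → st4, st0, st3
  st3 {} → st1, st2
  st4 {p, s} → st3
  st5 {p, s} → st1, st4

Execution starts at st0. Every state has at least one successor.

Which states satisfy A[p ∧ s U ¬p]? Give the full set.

{st0, st1, st3, st4, st5}

States satisfying p ∧ s: {st4, st5}.
States satisfying ¬p: {st0, st1, st3}.
States satisfying A[p ∧ s U ¬p]: {st0, st1, st3, st4, st5}.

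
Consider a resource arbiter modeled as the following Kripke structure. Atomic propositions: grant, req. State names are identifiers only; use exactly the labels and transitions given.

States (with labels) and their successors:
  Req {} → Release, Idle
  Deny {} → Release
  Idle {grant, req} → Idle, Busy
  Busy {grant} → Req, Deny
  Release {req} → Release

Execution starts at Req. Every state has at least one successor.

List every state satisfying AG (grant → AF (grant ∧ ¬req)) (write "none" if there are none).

States satisfying grant → AF (grant ∧ ¬req): {Req, Deny, Busy, Release}.
States satisfying AG (grant → AF (grant ∧ ¬req)): {Deny, Release}.

{Deny, Release}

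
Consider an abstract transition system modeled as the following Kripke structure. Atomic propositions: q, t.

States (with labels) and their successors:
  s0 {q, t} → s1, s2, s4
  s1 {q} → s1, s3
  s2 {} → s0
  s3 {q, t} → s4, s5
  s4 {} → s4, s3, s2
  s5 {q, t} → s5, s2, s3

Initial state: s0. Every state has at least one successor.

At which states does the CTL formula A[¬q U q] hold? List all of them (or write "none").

States satisfying ¬q: {s2, s4}.
States satisfying q: {s0, s1, s3, s5}.
States satisfying A[¬q U q]: {s0, s1, s2, s3, s5}.

{s0, s1, s2, s3, s5}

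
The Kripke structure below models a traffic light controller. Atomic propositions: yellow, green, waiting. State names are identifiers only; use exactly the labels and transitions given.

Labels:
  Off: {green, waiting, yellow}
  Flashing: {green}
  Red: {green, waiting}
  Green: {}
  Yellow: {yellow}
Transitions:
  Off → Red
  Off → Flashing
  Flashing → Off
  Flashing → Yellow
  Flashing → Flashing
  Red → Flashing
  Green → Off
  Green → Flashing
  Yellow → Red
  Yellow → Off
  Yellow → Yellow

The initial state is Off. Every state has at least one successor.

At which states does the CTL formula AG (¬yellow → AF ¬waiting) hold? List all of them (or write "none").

States satisfying ¬yellow → AF ¬waiting: {Off, Flashing, Red, Green, Yellow}.
States satisfying AG (¬yellow → AF ¬waiting): {Off, Flashing, Red, Green, Yellow}.

{Off, Flashing, Red, Green, Yellow}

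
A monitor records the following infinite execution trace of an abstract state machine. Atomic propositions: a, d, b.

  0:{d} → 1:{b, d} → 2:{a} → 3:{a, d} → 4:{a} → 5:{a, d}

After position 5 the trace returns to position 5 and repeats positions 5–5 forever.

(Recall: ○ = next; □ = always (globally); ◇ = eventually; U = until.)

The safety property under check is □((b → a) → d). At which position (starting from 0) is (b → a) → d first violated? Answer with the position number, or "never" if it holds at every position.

Check (b → a) → d at each position in order: 0 ✓, 1 ✓.
At position 2 the labels are {a}, so (b → a) → d is false there. This is the first violation.

2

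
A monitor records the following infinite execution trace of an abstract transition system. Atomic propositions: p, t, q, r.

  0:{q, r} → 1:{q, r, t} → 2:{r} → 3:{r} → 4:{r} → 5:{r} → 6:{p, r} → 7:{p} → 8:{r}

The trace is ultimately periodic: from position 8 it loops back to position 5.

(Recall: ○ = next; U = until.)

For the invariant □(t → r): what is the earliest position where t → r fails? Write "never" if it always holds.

t → r holds at every position 0..8, and those are all the positions the trace ever visits, so the invariant □(t → r) is never violated.

never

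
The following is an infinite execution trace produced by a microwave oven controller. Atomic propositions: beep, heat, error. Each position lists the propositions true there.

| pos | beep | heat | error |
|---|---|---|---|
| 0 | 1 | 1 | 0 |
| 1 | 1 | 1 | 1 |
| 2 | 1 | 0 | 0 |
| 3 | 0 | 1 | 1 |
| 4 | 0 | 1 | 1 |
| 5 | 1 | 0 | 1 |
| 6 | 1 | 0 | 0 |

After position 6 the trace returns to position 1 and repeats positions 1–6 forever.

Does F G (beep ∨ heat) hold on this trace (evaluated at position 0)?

G (beep ∨ heat) holds at position 0, which is reachable from 0, so F G (beep ∨ heat) holds.

Yes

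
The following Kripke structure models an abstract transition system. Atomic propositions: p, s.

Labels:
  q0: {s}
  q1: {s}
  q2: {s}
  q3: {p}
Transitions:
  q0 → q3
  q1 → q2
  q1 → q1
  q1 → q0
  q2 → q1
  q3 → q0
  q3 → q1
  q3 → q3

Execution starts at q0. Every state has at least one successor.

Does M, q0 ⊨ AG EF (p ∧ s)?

Does not hold

States satisfying EF (p ∧ s): ∅.
States satisfying AG EF (p ∧ s): ∅.
q0 is reachable from q0 and violates EF (p ∧ s), so AG fails at q0.
q0 ∉ Sat(AG EF (p ∧ s)).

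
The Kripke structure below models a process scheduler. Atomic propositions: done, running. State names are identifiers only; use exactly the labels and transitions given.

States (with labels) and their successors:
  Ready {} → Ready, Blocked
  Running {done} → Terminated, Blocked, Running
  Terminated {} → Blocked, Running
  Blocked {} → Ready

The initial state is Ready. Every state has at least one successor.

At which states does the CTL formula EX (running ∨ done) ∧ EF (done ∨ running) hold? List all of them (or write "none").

{Running, Terminated}

States satisfying running ∨ done: {Running}.
States satisfying EX (running ∨ done): {Running, Terminated}.
States satisfying done ∨ running: {Running}.
States satisfying EF (done ∨ running): {Running, Terminated}.
States satisfying EX (running ∨ done) ∧ EF (done ∨ running): {Running, Terminated}.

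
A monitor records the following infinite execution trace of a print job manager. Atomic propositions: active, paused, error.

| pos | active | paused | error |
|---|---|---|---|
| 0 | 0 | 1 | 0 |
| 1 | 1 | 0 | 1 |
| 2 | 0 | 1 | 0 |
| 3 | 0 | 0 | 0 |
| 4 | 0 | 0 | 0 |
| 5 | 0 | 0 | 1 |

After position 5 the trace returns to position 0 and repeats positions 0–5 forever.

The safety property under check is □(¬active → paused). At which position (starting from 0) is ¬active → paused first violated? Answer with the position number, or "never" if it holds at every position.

3

Check ¬active → paused at each position in order: 0 ✓, 1 ✓, 2 ✓.
At position 3 the labels are {}, so ¬active → paused is false there. This is the first violation.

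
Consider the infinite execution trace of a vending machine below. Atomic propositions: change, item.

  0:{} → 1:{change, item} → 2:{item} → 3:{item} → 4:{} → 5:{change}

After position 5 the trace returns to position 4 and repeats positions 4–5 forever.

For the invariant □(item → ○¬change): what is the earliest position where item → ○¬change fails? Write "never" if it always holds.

item → ○¬change holds at every position 0..5, and those are all the positions the trace ever visits, so the invariant □(item → ○¬change) is never violated.

never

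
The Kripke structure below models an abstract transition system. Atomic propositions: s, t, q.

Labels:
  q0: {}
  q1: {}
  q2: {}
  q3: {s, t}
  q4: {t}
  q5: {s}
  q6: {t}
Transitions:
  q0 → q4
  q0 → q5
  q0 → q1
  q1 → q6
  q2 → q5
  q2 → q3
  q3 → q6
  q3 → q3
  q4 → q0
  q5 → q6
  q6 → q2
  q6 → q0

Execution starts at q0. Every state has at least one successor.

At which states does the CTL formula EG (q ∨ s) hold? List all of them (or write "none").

States satisfying q ∨ s: {q3, q5}.
States satisfying EG (q ∨ s): {q3}.

{q3}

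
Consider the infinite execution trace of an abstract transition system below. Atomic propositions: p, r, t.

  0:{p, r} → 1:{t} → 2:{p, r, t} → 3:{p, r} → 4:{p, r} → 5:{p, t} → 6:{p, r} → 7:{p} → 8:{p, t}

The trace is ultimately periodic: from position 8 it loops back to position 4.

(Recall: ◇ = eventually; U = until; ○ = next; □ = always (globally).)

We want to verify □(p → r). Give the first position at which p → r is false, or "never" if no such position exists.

5

Check p → r at each position in order: 0 ✓, 1 ✓, 2 ✓, 3 ✓, 4 ✓.
At position 5 the labels are {p, t}, so p → r is false there. This is the first violation.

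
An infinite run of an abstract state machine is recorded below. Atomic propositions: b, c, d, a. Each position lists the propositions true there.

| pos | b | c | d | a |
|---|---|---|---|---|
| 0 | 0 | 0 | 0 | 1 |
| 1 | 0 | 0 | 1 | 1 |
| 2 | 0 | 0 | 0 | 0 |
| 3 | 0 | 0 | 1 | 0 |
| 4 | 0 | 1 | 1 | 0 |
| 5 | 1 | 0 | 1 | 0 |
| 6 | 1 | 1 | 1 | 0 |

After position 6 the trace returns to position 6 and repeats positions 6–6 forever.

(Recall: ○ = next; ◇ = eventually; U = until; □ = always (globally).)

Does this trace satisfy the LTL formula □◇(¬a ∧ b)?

Yes

◇(¬a ∧ b) holds at every position 0..6, and those are all positions ever visited, so □◇(¬a ∧ b) holds.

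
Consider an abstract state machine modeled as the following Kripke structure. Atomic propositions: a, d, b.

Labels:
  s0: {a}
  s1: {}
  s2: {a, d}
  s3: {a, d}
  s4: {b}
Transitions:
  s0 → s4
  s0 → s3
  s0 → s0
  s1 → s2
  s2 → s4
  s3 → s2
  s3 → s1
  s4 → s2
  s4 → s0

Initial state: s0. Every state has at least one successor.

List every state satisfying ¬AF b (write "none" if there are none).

{s0}

States satisfying b: {s4}.
States satisfying AF b: {s1, s2, s3, s4}.
States satisfying ¬AF b: {s0}.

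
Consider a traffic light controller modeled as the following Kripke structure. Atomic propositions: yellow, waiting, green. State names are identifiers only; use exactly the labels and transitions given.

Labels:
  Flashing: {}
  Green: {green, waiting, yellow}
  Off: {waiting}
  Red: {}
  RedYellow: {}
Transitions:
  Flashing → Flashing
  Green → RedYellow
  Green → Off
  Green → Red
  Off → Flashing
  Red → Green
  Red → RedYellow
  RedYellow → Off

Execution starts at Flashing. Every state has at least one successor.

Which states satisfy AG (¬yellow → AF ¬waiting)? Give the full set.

{Flashing, Green, Off, Red, RedYellow}

States satisfying ¬yellow → AF ¬waiting: {Flashing, Green, Off, Red, RedYellow}.
States satisfying AG (¬yellow → AF ¬waiting): {Flashing, Green, Off, Red, RedYellow}.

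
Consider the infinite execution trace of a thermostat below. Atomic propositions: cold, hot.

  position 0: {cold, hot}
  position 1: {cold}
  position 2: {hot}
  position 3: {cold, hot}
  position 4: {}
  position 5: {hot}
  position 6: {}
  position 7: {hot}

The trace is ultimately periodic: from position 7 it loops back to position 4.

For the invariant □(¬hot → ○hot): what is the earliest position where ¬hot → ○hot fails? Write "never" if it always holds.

¬hot → ○hot holds at every position 0..7, and those are all the positions the trace ever visits, so the invariant □(¬hot → ○hot) is never violated.

never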